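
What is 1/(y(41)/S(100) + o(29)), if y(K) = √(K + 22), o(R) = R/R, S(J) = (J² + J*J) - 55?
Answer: 397803025/397802962 - 59835*√7/397802962 ≈ 0.99960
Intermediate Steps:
S(J) = -55 + 2*J² (S(J) = (J² + J²) - 55 = 2*J² - 55 = -55 + 2*J²)
o(R) = 1
y(K) = √(22 + K)
1/(y(41)/S(100) + o(29)) = 1/(√(22 + 41)/(-55 + 2*100²) + 1) = 1/(√63/(-55 + 2*10000) + 1) = 1/((3*√7)/(-55 + 20000) + 1) = 1/((3*√7)/19945 + 1) = 1/((3*√7)*(1/19945) + 1) = 1/(3*√7/19945 + 1) = 1/(1 + 3*√7/19945)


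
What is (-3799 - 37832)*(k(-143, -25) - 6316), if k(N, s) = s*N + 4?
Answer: 113944047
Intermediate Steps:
k(N, s) = 4 + N*s (k(N, s) = N*s + 4 = 4 + N*s)
(-3799 - 37832)*(k(-143, -25) - 6316) = (-3799 - 37832)*((4 - 143*(-25)) - 6316) = -41631*((4 + 3575) - 6316) = -41631*(3579 - 6316) = -41631*(-2737) = 113944047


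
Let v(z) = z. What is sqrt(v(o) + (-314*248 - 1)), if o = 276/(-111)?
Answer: I*sqrt(106611541)/37 ≈ 279.06*I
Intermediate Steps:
o = -92/37 (o = 276*(-1/111) = -92/37 ≈ -2.4865)
sqrt(v(o) + (-314*248 - 1)) = sqrt(-92/37 + (-314*248 - 1)) = sqrt(-92/37 + (-77872 - 1)) = sqrt(-92/37 - 77873) = sqrt(-2881393/37) = I*sqrt(106611541)/37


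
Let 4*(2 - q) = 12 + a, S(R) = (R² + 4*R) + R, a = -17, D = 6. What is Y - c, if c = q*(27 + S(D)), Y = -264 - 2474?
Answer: -12161/4 ≈ -3040.3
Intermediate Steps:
S(R) = R² + 5*R
Y = -2738
q = 13/4 (q = 2 - (12 - 17)/4 = 2 - ¼*(-5) = 2 + 5/4 = 13/4 ≈ 3.2500)
c = 1209/4 (c = 13*(27 + 6*(5 + 6))/4 = 13*(27 + 6*11)/4 = 13*(27 + 66)/4 = (13/4)*93 = 1209/4 ≈ 302.25)
Y - c = -2738 - 1*1209/4 = -2738 - 1209/4 = -12161/4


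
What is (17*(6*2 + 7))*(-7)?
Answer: -2261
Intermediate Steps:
(17*(6*2 + 7))*(-7) = (17*(12 + 7))*(-7) = (17*19)*(-7) = 323*(-7) = -2261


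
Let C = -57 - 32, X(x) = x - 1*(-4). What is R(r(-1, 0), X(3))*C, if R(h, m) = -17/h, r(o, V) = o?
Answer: -1513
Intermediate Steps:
X(x) = 4 + x (X(x) = x + 4 = 4 + x)
C = -89
R(r(-1, 0), X(3))*C = -17/(-1)*(-89) = -17*(-1)*(-89) = 17*(-89) = -1513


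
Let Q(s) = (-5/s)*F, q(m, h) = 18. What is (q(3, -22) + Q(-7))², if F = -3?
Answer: 12321/49 ≈ 251.45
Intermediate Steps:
Q(s) = 15/s (Q(s) = -5/s*(-3) = 15/s)
(q(3, -22) + Q(-7))² = (18 + 15/(-7))² = (18 + 15*(-⅐))² = (18 - 15/7)² = (111/7)² = 12321/49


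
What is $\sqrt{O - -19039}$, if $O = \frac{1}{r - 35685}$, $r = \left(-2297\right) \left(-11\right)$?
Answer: $\frac{\sqrt{2066392599818}}{10418} \approx 137.98$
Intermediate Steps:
$r = 25267$
$O = - \frac{1}{10418}$ ($O = \frac{1}{25267 - 35685} = \frac{1}{-10418} = - \frac{1}{10418} \approx -9.5988 \cdot 10^{-5}$)
$\sqrt{O - -19039} = \sqrt{- \frac{1}{10418} - -19039} = \sqrt{- \frac{1}{10418} + 19039} = \sqrt{\frac{198348301}{10418}} = \frac{\sqrt{2066392599818}}{10418}$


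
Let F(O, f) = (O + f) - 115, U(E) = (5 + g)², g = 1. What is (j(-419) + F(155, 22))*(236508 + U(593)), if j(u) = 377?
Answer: 103842816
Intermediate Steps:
U(E) = 36 (U(E) = (5 + 1)² = 6² = 36)
F(O, f) = -115 + O + f
(j(-419) + F(155, 22))*(236508 + U(593)) = (377 + (-115 + 155 + 22))*(236508 + 36) = (377 + 62)*236544 = 439*236544 = 103842816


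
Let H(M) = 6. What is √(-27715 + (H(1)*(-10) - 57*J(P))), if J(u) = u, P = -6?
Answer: I*√27433 ≈ 165.63*I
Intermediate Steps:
√(-27715 + (H(1)*(-10) - 57*J(P))) = √(-27715 + (6*(-10) - 57*(-6))) = √(-27715 + (-60 + 342)) = √(-27715 + 282) = √(-27433) = I*√27433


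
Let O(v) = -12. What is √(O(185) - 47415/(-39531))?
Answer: I*√1875337463/13177 ≈ 3.2864*I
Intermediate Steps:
√(O(185) - 47415/(-39531)) = √(-12 - 47415/(-39531)) = √(-12 - 47415*(-1/39531)) = √(-12 + 15805/13177) = √(-142319/13177) = I*√1875337463/13177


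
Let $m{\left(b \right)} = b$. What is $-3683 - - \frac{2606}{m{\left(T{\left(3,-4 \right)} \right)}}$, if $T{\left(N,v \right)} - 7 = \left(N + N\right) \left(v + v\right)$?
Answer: $- \frac{153609}{41} \approx -3746.6$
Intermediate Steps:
$T{\left(N,v \right)} = 7 + 4 N v$ ($T{\left(N,v \right)} = 7 + \left(N + N\right) \left(v + v\right) = 7 + 2 N 2 v = 7 + 4 N v$)
$-3683 - - \frac{2606}{m{\left(T{\left(3,-4 \right)} \right)}} = -3683 - - \frac{2606}{7 + 4 \cdot 3 \left(-4\right)} = -3683 - - \frac{2606}{7 - 48} = -3683 - - \frac{2606}{-41} = -3683 - \left(-2606\right) \left(- \frac{1}{41}\right) = -3683 - \frac{2606}{41} = - \frac{153609}{41}$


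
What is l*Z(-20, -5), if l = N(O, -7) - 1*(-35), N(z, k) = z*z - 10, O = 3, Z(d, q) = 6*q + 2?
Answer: -952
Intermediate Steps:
Z(d, q) = 2 + 6*q
N(z, k) = -10 + z² (N(z, k) = z² - 10 = -10 + z²)
l = 34 (l = (-10 + 3²) - 1*(-35) = (-10 + 9) + 35 = -1 + 35 = 34)
l*Z(-20, -5) = 34*(2 + 6*(-5)) = 34*(2 - 30) = 34*(-28) = -952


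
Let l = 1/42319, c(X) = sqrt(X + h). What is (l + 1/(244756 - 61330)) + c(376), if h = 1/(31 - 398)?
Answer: 225745/7762404894 + sqrt(50642697)/367 ≈ 19.391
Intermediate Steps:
h = -1/367 (h = 1/(-367) = -1/367 ≈ -0.0027248)
c(X) = sqrt(-1/367 + X) (c(X) = sqrt(X - 1/367) = sqrt(-1/367 + X))
l = 1/42319 ≈ 2.3630e-5
(l + 1/(244756 - 61330)) + c(376) = (1/42319 + 1/(244756 - 61330)) + sqrt(-367 + 134689*376)/367 = (1/42319 + 1/183426) + sqrt(-367 + 50643064)/367 = (1/42319 + 1/183426) + sqrt(50642697)/367 = 225745/7762404894 + sqrt(50642697)/367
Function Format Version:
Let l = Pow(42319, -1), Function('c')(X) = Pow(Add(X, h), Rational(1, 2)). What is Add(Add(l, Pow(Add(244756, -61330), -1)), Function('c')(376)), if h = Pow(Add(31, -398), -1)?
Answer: Add(Rational(225745, 7762404894), Mul(Rational(1, 367), Pow(50642697, Rational(1, 2)))) ≈ 19.391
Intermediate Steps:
h = Rational(-1, 367) (h = Pow(-367, -1) = Rational(-1, 367) ≈ -0.0027248)
Function('c')(X) = Pow(Add(Rational(-1, 367), X), Rational(1, 2)) (Function('c')(X) = Pow(Add(X, Rational(-1, 367)), Rational(1, 2)) = Pow(Add(Rational(-1, 367), X), Rational(1, 2)))
l = Rational(1, 42319) ≈ 2.3630e-5
Add(Add(l, Pow(Add(244756, -61330), -1)), Function('c')(376)) = Add(Add(Rational(1, 42319), Pow(Add(244756, -61330), -1)), Mul(Rational(1, 367), Pow(Add(-367, Mul(134689, 376)), Rational(1, 2)))) = Add(Add(Rational(1, 42319), Pow(183426, -1)), Mul(Rational(1, 367), Pow(Add(-367, 50643064), Rational(1, 2)))) = Add(Add(Rational(1, 42319), Rational(1, 183426)), Mul(Rational(1, 367), Pow(50642697, Rational(1, 2)))) = Add(Rational(225745, 7762404894), Mul(Rational(1, 367), Pow(50642697, Rational(1, 2))))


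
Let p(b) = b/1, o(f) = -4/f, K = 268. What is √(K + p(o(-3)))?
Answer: 2*√606/3 ≈ 16.411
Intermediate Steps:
p(b) = b (p(b) = b*1 = b)
√(K + p(o(-3))) = √(268 - 4/(-3)) = √(268 - 4*(-⅓)) = √(268 + 4/3) = √(808/3) = 2*√606/3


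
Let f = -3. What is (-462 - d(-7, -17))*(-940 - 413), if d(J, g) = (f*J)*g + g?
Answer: 119064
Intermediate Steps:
d(J, g) = g - 3*J*g (d(J, g) = (-3*J)*g + g = -3*J*g + g = g - 3*J*g)
(-462 - d(-7, -17))*(-940 - 413) = (-462 - (-17)*(1 - 3*(-7)))*(-940 - 413) = (-462 - (-17)*(1 + 21))*(-1353) = (-462 - (-17)*22)*(-1353) = (-462 - 1*(-374))*(-1353) = (-462 + 374)*(-1353) = -88*(-1353) = 119064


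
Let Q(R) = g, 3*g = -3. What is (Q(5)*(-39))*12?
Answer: 468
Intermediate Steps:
g = -1 (g = (⅓)*(-3) = -1)
Q(R) = -1
(Q(5)*(-39))*12 = -1*(-39)*12 = 39*12 = 468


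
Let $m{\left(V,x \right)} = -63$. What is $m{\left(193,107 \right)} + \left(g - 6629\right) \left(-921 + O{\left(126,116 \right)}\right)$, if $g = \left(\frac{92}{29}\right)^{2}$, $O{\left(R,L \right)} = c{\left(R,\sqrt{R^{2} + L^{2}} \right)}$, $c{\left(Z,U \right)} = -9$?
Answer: $\frac{5176815267}{841} \approx 6.1555 \cdot 10^{6}$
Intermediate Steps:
$O{\left(R,L \right)} = -9$
$g = \frac{8464}{841}$ ($g = \left(92 \cdot \frac{1}{29}\right)^{2} = \left(\frac{92}{29}\right)^{2} = \frac{8464}{841} \approx 10.064$)
$m{\left(193,107 \right)} + \left(g - 6629\right) \left(-921 + O{\left(126,116 \right)}\right) = -63 + \left(\frac{8464}{841} - 6629\right) \left(-921 - 9\right) = -63 - - \frac{5176868250}{841} = -63 + \frac{5176868250}{841} = \frac{5176815267}{841}$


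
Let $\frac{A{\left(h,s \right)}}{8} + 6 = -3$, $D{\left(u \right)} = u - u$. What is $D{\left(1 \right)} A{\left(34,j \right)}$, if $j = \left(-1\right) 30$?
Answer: $0$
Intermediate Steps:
$D{\left(u \right)} = 0$
$j = -30$
$A{\left(h,s \right)} = -72$ ($A{\left(h,s \right)} = -48 + 8 \left(-3\right) = -48 - 24 = -72$)
$D{\left(1 \right)} A{\left(34,j \right)} = 0 \left(-72\right) = 0$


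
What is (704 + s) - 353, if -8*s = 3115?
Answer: -307/8 ≈ -38.375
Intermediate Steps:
s = -3115/8 (s = -⅛*3115 = -3115/8 ≈ -389.38)
(704 + s) - 353 = (704 - 3115/8) - 353 = 2517/8 - 353 = -307/8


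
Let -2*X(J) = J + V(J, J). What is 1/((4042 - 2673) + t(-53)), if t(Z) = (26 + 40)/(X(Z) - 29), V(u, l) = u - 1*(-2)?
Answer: 23/31553 ≈ 0.00072893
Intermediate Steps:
V(u, l) = 2 + u (V(u, l) = u + 2 = 2 + u)
X(J) = -1 - J (X(J) = -(J + (2 + J))/2 = -(2 + 2*J)/2 = -1 - J)
t(Z) = 66/(-30 - Z) (t(Z) = (26 + 40)/((-1 - Z) - 29) = 66/(-30 - Z))
1/((4042 - 2673) + t(-53)) = 1/((4042 - 2673) - 66/(30 - 53)) = 1/(1369 - 66/(-23)) = 1/(1369 - 66*(-1/23)) = 1/(1369 + 66/23) = 1/(31553/23) = 23/31553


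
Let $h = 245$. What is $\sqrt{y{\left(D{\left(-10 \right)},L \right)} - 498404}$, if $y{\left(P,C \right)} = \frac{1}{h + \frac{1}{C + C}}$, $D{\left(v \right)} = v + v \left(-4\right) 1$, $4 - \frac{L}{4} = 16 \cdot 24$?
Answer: $\frac{2 i \sqrt{69119357739467761}}{744799} \approx 705.98 i$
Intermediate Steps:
$L = -1520$ ($L = 16 - 4 \cdot 16 \cdot 24 = 16 - 1536 = -1520$)
$D{\left(v \right)} = - 3 v$ ($D{\left(v \right)} = v + - 4 v 1 = v - 4 v = - 3 v$)
$y{\left(P,C \right)} = \frac{1}{245 + \frac{1}{2 C}}$ ($y{\left(P,C \right)} = \frac{1}{245 + \frac{1}{C + C}} = \frac{1}{245 + \frac{1}{2 C}}$)
$\sqrt{y{\left(D{\left(-10 \right)},L \right)} - 498404} = \sqrt{2 \left(-1520\right) \frac{1}{1 + 490 \left(-1520\right)} - 498404} = \sqrt{2 \left(-1520\right) \frac{1}{1 - 744800} - 498404} = \sqrt{2 \left(-1520\right) \frac{1}{-744799} - 498404} = \sqrt{2 \left(-1520\right) \left(- \frac{1}{744799}\right) - 498404} = \sqrt{\frac{3040}{744799} - 498404} = \sqrt{- \frac{371210797756}{744799}} = \frac{2 i \sqrt{69119357739467761}}{744799}$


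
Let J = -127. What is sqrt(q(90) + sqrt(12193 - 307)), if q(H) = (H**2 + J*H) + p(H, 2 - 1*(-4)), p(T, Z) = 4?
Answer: sqrt(-3326 + sqrt(11886)) ≈ 56.718*I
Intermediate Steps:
q(H) = 4 + H**2 - 127*H (q(H) = (H**2 - 127*H) + 4 = 4 + H**2 - 127*H)
sqrt(q(90) + sqrt(12193 - 307)) = sqrt((4 + 90**2 - 127*90) + sqrt(12193 - 307)) = sqrt((4 + 8100 - 11430) + sqrt(11886)) = sqrt(-3326 + sqrt(11886))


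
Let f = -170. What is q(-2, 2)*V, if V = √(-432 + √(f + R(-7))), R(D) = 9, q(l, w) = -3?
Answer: -3*√(-432 + I*√161) ≈ -0.91562 - 62.361*I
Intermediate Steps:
V = √(-432 + I*√161) (V = √(-432 + √(-170 + 9)) = √(-432 + √(-161)) = √(-432 + I*√161) ≈ 0.3052 + 20.787*I)
q(-2, 2)*V = -3*√(-432 + I*√161)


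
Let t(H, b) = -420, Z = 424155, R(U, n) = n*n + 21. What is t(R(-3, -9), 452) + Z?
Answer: 423735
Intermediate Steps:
R(U, n) = 21 + n² (R(U, n) = n² + 21 = 21 + n²)
t(R(-3, -9), 452) + Z = -420 + 424155 = 423735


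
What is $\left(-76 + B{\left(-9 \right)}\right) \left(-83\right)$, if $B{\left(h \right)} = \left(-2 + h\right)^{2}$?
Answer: $-3735$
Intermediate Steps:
$\left(-76 + B{\left(-9 \right)}\right) \left(-83\right) = \left(-76 + \left(-2 - 9\right)^{2}\right) \left(-83\right) = \left(-76 + \left(-11\right)^{2}\right) \left(-83\right) = \left(-76 + 121\right) \left(-83\right) = 45 \left(-83\right) = -3735$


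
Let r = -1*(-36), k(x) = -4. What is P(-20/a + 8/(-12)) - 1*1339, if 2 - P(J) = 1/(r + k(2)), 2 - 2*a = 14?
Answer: -42785/32 ≈ -1337.0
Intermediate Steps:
a = -6 (a = 1 - 1/2*14 = 1 - 7 = -6)
r = 36
P(J) = 63/32 (P(J) = 2 - 1/(36 - 4) = 2 - 1/32 = 63/32)
P(-20/a + 8/(-12)) - 1*1339 = 63/32 - 1*1339 = 63/32 - 1339 = -42785/32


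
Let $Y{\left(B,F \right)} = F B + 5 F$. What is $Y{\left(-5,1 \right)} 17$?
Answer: $0$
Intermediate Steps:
$Y{\left(B,F \right)} = 5 F + B F$ ($Y{\left(B,F \right)} = B F + 5 F = 5 F + B F$)
$Y{\left(-5,1 \right)} 17 = 1 \left(5 - 5\right) 17 = 1 \cdot 0 \cdot 17 = 0 \cdot 17 = 0$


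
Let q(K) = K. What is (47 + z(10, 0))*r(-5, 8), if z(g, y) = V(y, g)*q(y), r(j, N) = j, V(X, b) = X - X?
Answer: -235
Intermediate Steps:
V(X, b) = 0
z(g, y) = 0 (z(g, y) = 0*y = 0)
(47 + z(10, 0))*r(-5, 8) = (47 + 0)*(-5) = 47*(-5) = -235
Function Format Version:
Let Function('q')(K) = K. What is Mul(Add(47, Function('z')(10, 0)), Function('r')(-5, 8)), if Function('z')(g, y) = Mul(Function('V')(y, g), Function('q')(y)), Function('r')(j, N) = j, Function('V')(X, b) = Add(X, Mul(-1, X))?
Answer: -235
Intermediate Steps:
Function('V')(X, b) = 0
Function('z')(g, y) = 0 (Function('z')(g, y) = Mul(0, y) = 0)
Mul(Add(47, Function('z')(10, 0)), Function('r')(-5, 8)) = Mul(Add(47, 0), -5) = Mul(47, -5) = -235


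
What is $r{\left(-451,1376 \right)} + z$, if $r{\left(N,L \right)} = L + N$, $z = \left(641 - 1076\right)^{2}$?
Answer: $190150$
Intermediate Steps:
$z = 189225$ ($z = \left(-435\right)^{2} = 189225$)
$r{\left(-451,1376 \right)} + z = \left(1376 - 451\right) + 189225 = 925 + 189225 = 190150$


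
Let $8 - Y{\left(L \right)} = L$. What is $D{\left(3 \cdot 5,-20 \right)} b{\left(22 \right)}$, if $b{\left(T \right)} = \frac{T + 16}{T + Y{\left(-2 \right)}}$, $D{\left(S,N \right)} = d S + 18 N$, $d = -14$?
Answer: $- \frac{5415}{8} \approx -676.88$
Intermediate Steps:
$Y{\left(L \right)} = 8 - L$
$D{\left(S,N \right)} = - 14 S + 18 N$
$b{\left(T \right)} = \frac{16 + T}{10 + T}$ ($b{\left(T \right)} = \frac{T + 16}{T + \left(8 - -2\right)} = \frac{16 + T}{T + \left(8 + 2\right)} = \frac{16 + T}{T + 10} = \frac{16 + T}{10 + T}$)
$D{\left(3 \cdot 5,-20 \right)} b{\left(22 \right)} = \left(- 14 \cdot 3 \cdot 5 + 18 \left(-20\right)\right) \frac{16 + 22}{10 + 22} = \left(\left(-14\right) 15 - 360\right) \frac{1}{32} \cdot 38 = \left(-210 - 360\right) \frac{1}{32} \cdot 38 = \left(-570\right) \frac{19}{16} = - \frac{5415}{8}$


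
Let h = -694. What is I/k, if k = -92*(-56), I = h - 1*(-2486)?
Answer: 8/23 ≈ 0.34783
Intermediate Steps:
I = 1792 (I = -694 - 1*(-2486) = -694 + 2486 = 1792)
k = 5152
I/k = 1792/5152 = 1792*(1/5152) = 8/23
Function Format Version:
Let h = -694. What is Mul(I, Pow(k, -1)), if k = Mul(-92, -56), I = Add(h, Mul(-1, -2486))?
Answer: Rational(8, 23) ≈ 0.34783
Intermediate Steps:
I = 1792 (I = Add(-694, Mul(-1, -2486)) = Add(-694, 2486) = 1792)
k = 5152
Mul(I, Pow(k, -1)) = Mul(1792, Pow(5152, -1)) = Mul(1792, Rational(1, 5152)) = Rational(8, 23)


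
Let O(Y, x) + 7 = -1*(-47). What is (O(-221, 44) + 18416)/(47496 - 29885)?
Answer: 18456/17611 ≈ 1.0480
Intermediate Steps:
O(Y, x) = 40 (O(Y, x) = -7 - 1*(-47) = -7 + 47 = 40)
(O(-221, 44) + 18416)/(47496 - 29885) = (40 + 18416)/(47496 - 29885) = 18456/17611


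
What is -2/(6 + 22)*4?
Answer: -2/7 ≈ -0.28571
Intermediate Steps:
-2/(6 + 22)*4 = -2/28*4 = -2*1/28*4 = -1/14*4 = -2/7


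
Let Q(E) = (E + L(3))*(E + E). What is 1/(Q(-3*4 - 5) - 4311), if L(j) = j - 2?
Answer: -1/3767 ≈ -0.00026546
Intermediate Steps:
L(j) = -2 + j
Q(E) = 2*E*(1 + E) (Q(E) = (E + (-2 + 3))*(E + E) = (E + 1)*(2*E) = (1 + E)*(2*E) = 2*E*(1 + E))
1/(Q(-3*4 - 5) - 4311) = 1/(2*(-3*4 - 5)*(1 + (-3*4 - 5)) - 4311) = 1/(2*(-12 - 5)*(1 + (-12 - 5)) - 4311) = 1/(2*(-17)*(1 - 17) - 4311) = 1/(2*(-17)*(-16) - 4311) = 1/(544 - 4311) = 1/(-3767) = -1/3767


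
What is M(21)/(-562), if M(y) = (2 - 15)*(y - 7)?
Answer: 91/281 ≈ 0.32384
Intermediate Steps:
M(y) = 91 - 13*y (M(y) = -13*(-7 + y) = 91 - 13*y)
M(21)/(-562) = (91 - 13*21)/(-562) = (91 - 273)*(-1/562) = -182*(-1/562) = 91/281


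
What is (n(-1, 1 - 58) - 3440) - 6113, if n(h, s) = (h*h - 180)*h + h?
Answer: -9375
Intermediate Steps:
n(h, s) = h + h*(-180 + h**2) (n(h, s) = (h**2 - 180)*h + h = (-180 + h**2)*h + h = h*(-180 + h**2) + h = h + h*(-180 + h**2))
(n(-1, 1 - 58) - 3440) - 6113 = (-(-179 + (-1)**2) - 3440) - 6113 = (-(-179 + 1) - 3440) - 6113 = (-1*(-178) - 3440) - 6113 = (178 - 3440) - 6113 = -3262 - 6113 = -9375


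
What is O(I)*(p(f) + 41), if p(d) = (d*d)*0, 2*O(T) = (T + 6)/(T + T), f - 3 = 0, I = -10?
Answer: 41/10 ≈ 4.1000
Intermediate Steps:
f = 3 (f = 3 + 0 = 3)
O(T) = (6 + T)/(4*T) (O(T) = ((T + 6)/(T + T))/2 = ((6 + T)/((2*T)))/2 = ((6 + T)*(1/(2*T)))/2 = ((6 + T)/(2*T))/2 = (6 + T)/(4*T))
p(d) = 0 (p(d) = d²*0 = 0)
O(I)*(p(f) + 41) = ((¼)*(6 - 10)/(-10))*(0 + 41) = ((¼)*(-⅒)*(-4))*41 = (⅒)*41 = 41/10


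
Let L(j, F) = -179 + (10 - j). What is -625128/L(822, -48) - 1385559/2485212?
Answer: 517400839389/820948364 ≈ 630.25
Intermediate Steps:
L(j, F) = -169 - j
-625128/L(822, -48) - 1385559/2485212 = -625128/(-169 - 1*822) - 1385559/2485212 = -625128/(-169 - 822) - 1385559*1/2485212 = -625128/(-991) - 461853/828404 = -625128*(-1/991) - 461853/828404 = 625128/991 - 461853/828404 = 517400839389/820948364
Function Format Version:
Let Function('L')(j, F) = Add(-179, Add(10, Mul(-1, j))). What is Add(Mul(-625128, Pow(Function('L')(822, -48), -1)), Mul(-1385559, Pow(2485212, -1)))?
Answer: Rational(517400839389, 820948364) ≈ 630.25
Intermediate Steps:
Function('L')(j, F) = Add(-169, Mul(-1, j))
Add(Mul(-625128, Pow(Function('L')(822, -48), -1)), Mul(-1385559, Pow(2485212, -1))) = Add(Mul(-625128, Pow(Add(-169, Mul(-1, 822)), -1)), Mul(-1385559, Pow(2485212, -1))) = Add(Mul(-625128, Pow(Add(-169, -822), -1)), Mul(-1385559, Rational(1, 2485212))) = Add(Mul(-625128, Pow(-991, -1)), Rational(-461853, 828404)) = Add(Mul(-625128, Rational(-1, 991)), Rational(-461853, 828404)) = Add(Rational(625128, 991), Rational(-461853, 828404)) = Rational(517400839389, 820948364)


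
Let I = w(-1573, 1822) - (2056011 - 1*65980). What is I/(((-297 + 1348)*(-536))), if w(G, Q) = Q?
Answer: 1988209/563336 ≈ 3.5294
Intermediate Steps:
I = -1988209 (I = 1822 - (2056011 - 1*65980) = 1822 - (2056011 - 65980) = 1822 - 1*1990031 = 1822 - 1990031 = -1988209)
I/(((-297 + 1348)*(-536))) = -1988209*(-1/(536*(-297 + 1348))) = -1988209/(1051*(-536)) = -1988209/(-563336) = -1988209*(-1/563336) = 1988209/563336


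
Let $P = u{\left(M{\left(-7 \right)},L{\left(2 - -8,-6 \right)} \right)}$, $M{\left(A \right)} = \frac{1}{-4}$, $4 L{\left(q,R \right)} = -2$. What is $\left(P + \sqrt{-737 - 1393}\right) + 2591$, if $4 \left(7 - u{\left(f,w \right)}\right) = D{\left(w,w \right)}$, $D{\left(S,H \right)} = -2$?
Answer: $\frac{5197}{2} + i \sqrt{2130} \approx 2598.5 + 46.152 i$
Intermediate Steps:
$L{\left(q,R \right)} = - \frac{1}{2}$ ($L{\left(q,R \right)} = \frac{1}{4} \left(-2\right) = - \frac{1}{2}$)
$M{\left(A \right)} = - \frac{1}{4}$
$u{\left(f,w \right)} = \frac{15}{2}$ ($u{\left(f,w \right)} = 7 - - \frac{1}{2} = 7 + \frac{1}{2} = \frac{15}{2}$)
$P = \frac{15}{2} \approx 7.5$
$\left(P + \sqrt{-737 - 1393}\right) + 2591 = \left(\frac{15}{2} + \sqrt{-737 - 1393}\right) + 2591 = \left(\frac{15}{2} + \sqrt{-2130}\right) + 2591 = \left(\frac{15}{2} + i \sqrt{2130}\right) + 2591 = \frac{5197}{2} + i \sqrt{2130}$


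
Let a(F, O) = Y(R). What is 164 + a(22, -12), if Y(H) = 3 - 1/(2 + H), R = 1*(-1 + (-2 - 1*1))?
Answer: 335/2 ≈ 167.50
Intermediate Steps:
R = -4 (R = 1*(-1 + (-2 - 1)) = 1*(-1 - 3) = 1*(-4) = -4)
a(F, O) = 7/2 (a(F, O) = (5 + 3*(-4))/(2 - 4) = (5 - 12)/(-2) = -½*(-7) = 7/2)
164 + a(22, -12) = 164 + 7/2 = 335/2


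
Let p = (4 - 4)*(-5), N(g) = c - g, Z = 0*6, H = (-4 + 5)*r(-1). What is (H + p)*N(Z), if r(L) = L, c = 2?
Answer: -2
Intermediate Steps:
H = -1 (H = (-4 + 5)*(-1) = 1*(-1) = -1)
Z = 0
N(g) = 2 - g
p = 0 (p = 0*(-5) = 0)
(H + p)*N(Z) = (-1 + 0)*(2 - 1*0) = -(2 + 0) = -1*2 = -2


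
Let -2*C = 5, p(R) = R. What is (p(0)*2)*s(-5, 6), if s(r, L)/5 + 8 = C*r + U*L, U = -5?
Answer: 0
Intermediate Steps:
C = -5/2 (C = -½*5 = -5/2 ≈ -2.5000)
s(r, L) = -40 - 25*L - 25*r/2 (s(r, L) = -40 + 5*(-5*r/2 - 5*L) = -40 + 5*(-5*L - 5*r/2) = -40 + (-25*L - 25*r/2) = -40 - 25*L - 25*r/2)
(p(0)*2)*s(-5, 6) = (0*2)*(-40 - 25*6 - 25/2*(-5)) = 0*(-40 - 150 + 125/2) = 0*(-255/2) = 0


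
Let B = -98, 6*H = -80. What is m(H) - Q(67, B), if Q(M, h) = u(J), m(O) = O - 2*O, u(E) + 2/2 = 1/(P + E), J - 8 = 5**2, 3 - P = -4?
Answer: 1717/120 ≈ 14.308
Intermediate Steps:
H = -40/3 (H = (1/6)*(-80) = -40/3 ≈ -13.333)
P = 7 (P = 3 - 1*(-4) = 3 + 4 = 7)
J = 33 (J = 8 + 5**2 = 8 + 25 = 33)
u(E) = -1 + 1/(7 + E)
m(O) = -O
Q(M, h) = -39/40 (Q(M, h) = (-6 - 1*33)/(7 + 33) = (-6 - 33)/40 = (1/40)*(-39) = -39/40)
m(H) - Q(67, B) = -1*(-40/3) - 1*(-39/40) = 40/3 + 39/40 = 1717/120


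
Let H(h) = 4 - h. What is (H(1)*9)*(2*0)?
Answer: 0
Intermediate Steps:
(H(1)*9)*(2*0) = ((4 - 1*1)*9)*(2*0) = ((4 - 1)*9)*0 = (3*9)*0 = 27*0 = 0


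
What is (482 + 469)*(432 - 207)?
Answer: 213975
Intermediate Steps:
(482 + 469)*(432 - 207) = 951*225 = 213975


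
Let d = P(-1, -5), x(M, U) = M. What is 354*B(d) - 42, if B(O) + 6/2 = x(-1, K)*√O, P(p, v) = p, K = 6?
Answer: -1104 - 354*I ≈ -1104.0 - 354.0*I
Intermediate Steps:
d = -1
B(O) = -3 - √O
354*B(d) - 42 = 354*(-3 - √(-1)) - 42 = 354*(-3 - I) - 42 = (-1062 - 354*I) - 42 = -1104 - 354*I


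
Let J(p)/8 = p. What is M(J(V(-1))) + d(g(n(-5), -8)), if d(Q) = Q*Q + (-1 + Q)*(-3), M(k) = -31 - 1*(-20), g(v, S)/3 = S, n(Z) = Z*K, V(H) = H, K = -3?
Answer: 640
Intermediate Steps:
n(Z) = -3*Z (n(Z) = Z*(-3) = -3*Z)
J(p) = 8*p
g(v, S) = 3*S
M(k) = -11 (M(k) = -31 + 20 = -11)
d(Q) = 3 + Q**2 - 3*Q (d(Q) = Q**2 + (3 - 3*Q) = 3 + Q**2 - 3*Q)
M(J(V(-1))) + d(g(n(-5), -8)) = -11 + (3 + (3*(-8))**2 - 9*(-8)) = -11 + (3 + (-24)**2 - 3*(-24)) = -11 + (3 + 576 + 72) = -11 + 651 = 640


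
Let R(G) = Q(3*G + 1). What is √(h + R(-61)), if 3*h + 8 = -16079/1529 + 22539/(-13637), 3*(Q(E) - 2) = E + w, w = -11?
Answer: I*√270208041992150691/62552919 ≈ 8.31*I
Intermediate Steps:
Q(E) = -5/3 + E/3 (Q(E) = 2 + (E - 11)/3 = 2 + (-11 + E)/3 = 2 + (-11/3 + E/3) = -5/3 + E/3)
h = -140179746/20850973 (h = -8/3 + (-16079/1529 + 22539/(-13637))/3 = -8/3 + (-16079*1/1529 + 22539*(-1/13637))/3 = -8/3 + (-16079/1529 - 22539/13637)/3 = -8/3 + (⅓)*(-253731454/20850973) = -8/3 - 253731454/62552919 = -140179746/20850973 ≈ -6.7229)
R(G) = -4/3 + G (R(G) = -5/3 + (3*G + 1)/3 = -5/3 + (1 + 3*G)/3 = -5/3 + (⅓ + G) = -4/3 + G)
√(h + R(-61)) = √(-140179746/20850973 + (-4/3 - 61)) = √(-140179746/20850973 - 187/3) = √(-4319671189/62552919) = I*√270208041992150691/62552919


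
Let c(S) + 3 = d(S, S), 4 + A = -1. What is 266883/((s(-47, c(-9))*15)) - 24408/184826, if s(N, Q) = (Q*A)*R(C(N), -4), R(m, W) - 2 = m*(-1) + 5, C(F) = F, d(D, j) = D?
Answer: 8023448093/1497090600 ≈ 5.3594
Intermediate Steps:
A = -5 (A = -4 - 1 = -5)
c(S) = -3 + S
R(m, W) = 7 - m (R(m, W) = 2 + (m*(-1) + 5) = 2 + (-m + 5) = 2 + (5 - m) = 7 - m)
s(N, Q) = -5*Q*(7 - N) (s(N, Q) = (Q*(-5))*(7 - N) = (-5*Q)*(7 - N) = -5*Q*(7 - N))
266883/((s(-47, c(-9))*15)) - 24408/184826 = 266883/(((5*(-3 - 9)*(-7 - 47))*15)) - 24408/184826 = 266883/(((5*(-12)*(-54))*15)) - 24408*1/184826 = 266883/((3240*15)) - 12204/92413 = 266883/48600 - 12204/92413 = 266883*(1/48600) - 12204/92413 = 88961/16200 - 12204/92413 = 8023448093/1497090600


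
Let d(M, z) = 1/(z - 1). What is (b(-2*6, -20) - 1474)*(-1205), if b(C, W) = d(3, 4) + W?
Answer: 5399605/3 ≈ 1.7999e+6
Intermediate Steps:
d(M, z) = 1/(-1 + z)
b(C, W) = ⅓ + W (b(C, W) = 1/(-1 + 4) + W = 1/3 + W = ⅓ + W)
(b(-2*6, -20) - 1474)*(-1205) = ((⅓ - 20) - 1474)*(-1205) = (-59/3 - 1474)*(-1205) = -4481/3*(-1205) = 5399605/3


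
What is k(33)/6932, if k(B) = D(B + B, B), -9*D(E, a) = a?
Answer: -11/20796 ≈ -0.00052895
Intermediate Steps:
D(E, a) = -a/9
k(B) = -B/9
k(33)/6932 = -⅑*33/6932 = -11/3*1/6932 = -11/20796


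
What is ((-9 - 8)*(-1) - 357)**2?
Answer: 115600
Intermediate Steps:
((-9 - 8)*(-1) - 357)**2 = (-17*(-1) - 357)**2 = (17 - 357)**2 = (-340)**2 = 115600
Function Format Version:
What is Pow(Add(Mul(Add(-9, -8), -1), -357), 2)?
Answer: 115600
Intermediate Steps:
Pow(Add(Mul(Add(-9, -8), -1), -357), 2) = Pow(Add(Mul(-17, -1), -357), 2) = Pow(Add(17, -357), 2) = Pow(-340, 2) = 115600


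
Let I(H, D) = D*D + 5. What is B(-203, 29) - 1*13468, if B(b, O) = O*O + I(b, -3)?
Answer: -12613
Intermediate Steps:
I(H, D) = 5 + D² (I(H, D) = D² + 5 = 5 + D²)
B(b, O) = 14 + O² (B(b, O) = O*O + (5 + (-3)²) = O² + (5 + 9) = O² + 14 = 14 + O²)
B(-203, 29) - 1*13468 = (14 + 29²) - 1*13468 = (14 + 841) - 13468 = 855 - 13468 = -12613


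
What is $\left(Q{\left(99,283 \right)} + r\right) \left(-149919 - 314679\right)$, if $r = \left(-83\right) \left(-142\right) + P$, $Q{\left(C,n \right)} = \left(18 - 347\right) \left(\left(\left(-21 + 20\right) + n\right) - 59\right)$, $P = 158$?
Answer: $28537002954$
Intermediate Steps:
$Q{\left(C,n \right)} = 19740 - 329 n$ ($Q{\left(C,n \right)} = - 329 \left(\left(-1 + n\right) - 59\right) = - 329 \left(-60 + n\right) = 19740 - 329 n$)
$r = 11944$ ($r = \left(-83\right) \left(-142\right) + 158 = 11786 + 158 = 11944$)
$\left(Q{\left(99,283 \right)} + r\right) \left(-149919 - 314679\right) = \left(\left(19740 - 93107\right) + 11944\right) \left(-149919 - 314679\right) = \left(\left(19740 - 93107\right) + 11944\right) \left(-464598\right) = \left(-73367 + 11944\right) \left(-464598\right) = \left(-61423\right) \left(-464598\right) = 28537002954$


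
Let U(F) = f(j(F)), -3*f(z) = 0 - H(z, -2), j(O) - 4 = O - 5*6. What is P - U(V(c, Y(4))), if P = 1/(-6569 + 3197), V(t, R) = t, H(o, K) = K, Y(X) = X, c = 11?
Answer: 749/1124 ≈ 0.66637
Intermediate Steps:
j(O) = -26 + O (j(O) = 4 + (O - 5*6) = 4 + (O - 30) = 4 + (-30 + O) = -26 + O)
f(z) = -⅔ (f(z) = -(0 - 1*(-2))/3 = -(0 + 2)/3 = -⅓*2 = -⅔)
U(F) = -⅔
P = -1/3372 (P = 1/(-3372) = -1/3372 ≈ -0.00029656)
P - U(V(c, Y(4))) = -1/3372 - 1*(-⅔) = -1/3372 + ⅔ = 749/1124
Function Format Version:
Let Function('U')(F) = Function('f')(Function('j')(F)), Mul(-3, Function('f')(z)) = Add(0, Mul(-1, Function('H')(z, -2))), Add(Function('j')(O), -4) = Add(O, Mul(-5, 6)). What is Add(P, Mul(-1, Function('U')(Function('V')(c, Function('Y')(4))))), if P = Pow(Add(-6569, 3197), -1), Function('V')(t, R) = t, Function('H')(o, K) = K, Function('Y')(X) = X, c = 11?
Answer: Rational(749, 1124) ≈ 0.66637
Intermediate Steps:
Function('j')(O) = Add(-26, O) (Function('j')(O) = Add(4, Add(O, Mul(-5, 6))) = Add(4, Add(O, -30)) = Add(4, Add(-30, O)) = Add(-26, O))
Function('f')(z) = Rational(-2, 3) (Function('f')(z) = Mul(Rational(-1, 3), Add(0, Mul(-1, -2))) = Mul(Rational(-1, 3), Add(0, 2)) = Mul(Rational(-1, 3), 2) = Rational(-2, 3))
Function('U')(F) = Rational(-2, 3)
P = Rational(-1, 3372) (P = Pow(-3372, -1) = Rational(-1, 3372) ≈ -0.00029656)
Add(P, Mul(-1, Function('U')(Function('V')(c, Function('Y')(4))))) = Add(Rational(-1, 3372), Mul(-1, Rational(-2, 3))) = Add(Rational(-1, 3372), Rational(2, 3)) = Rational(749, 1124)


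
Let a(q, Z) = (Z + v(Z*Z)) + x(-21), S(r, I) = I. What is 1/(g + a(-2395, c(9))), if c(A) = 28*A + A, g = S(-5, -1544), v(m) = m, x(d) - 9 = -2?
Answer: 1/66845 ≈ 1.4960e-5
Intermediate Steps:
x(d) = 7 (x(d) = 9 - 2 = 7)
g = -1544
c(A) = 29*A
a(q, Z) = 7 + Z + Z**2 (a(q, Z) = (Z + Z*Z) + 7 = (Z + Z**2) + 7 = 7 + Z + Z**2)
1/(g + a(-2395, c(9))) = 1/(-1544 + (7 + 29*9 + (29*9)**2)) = 1/(-1544 + (7 + 261 + 261**2)) = 1/(-1544 + (7 + 261 + 68121)) = 1/(-1544 + 68389) = 1/66845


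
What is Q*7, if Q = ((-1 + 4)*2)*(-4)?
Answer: -168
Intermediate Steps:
Q = -24 (Q = (3*2)*(-4) = 6*(-4) = -24)
Q*7 = -24*7 = -168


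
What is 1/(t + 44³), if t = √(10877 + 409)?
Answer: 3872/329831935 - 3*√1254/7256302570 ≈ 1.1725e-5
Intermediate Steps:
t = 3*√1254 (t = √11286 = 3*√1254 ≈ 106.24)
1/(t + 44³) = 1/(3*√1254 + 44³) = 1/(3*√1254 + 85184) = 1/(85184 + 3*√1254)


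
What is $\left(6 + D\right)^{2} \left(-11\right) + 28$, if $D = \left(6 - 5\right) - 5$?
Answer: $-16$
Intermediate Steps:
$D = -4$ ($D = 1 - 5 = -4$)
$\left(6 + D\right)^{2} \left(-11\right) + 28 = \left(6 - 4\right)^{2} \left(-11\right) + 28 = 2^{2} \left(-11\right) + 28 = 4 \left(-11\right) + 28 = -44 + 28 = -16$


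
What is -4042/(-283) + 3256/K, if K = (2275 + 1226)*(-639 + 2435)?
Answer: 6354048220/444861567 ≈ 14.283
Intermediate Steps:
K = 6287796 (K = 3501*1796 = 6287796)
-4042/(-283) + 3256/K = -4042/(-283) + 3256/6287796 = -4042*(-1/283) + 3256*(1/6287796) = 4042/283 + 814/1571949 = 6354048220/444861567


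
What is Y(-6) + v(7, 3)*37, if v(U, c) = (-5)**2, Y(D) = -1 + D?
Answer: 918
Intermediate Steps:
v(U, c) = 25
Y(-6) + v(7, 3)*37 = (-1 - 6) + 25*37 = -7 + 925 = 918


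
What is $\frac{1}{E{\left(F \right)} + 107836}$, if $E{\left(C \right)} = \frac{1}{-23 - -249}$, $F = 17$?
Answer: $\frac{226}{24370937} \approx 9.2733 \cdot 10^{-6}$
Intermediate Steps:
$E{\left(C \right)} = \frac{1}{226}$ ($E{\left(C \right)} = \frac{1}{-23 + 249} = \frac{1}{226}$)
$\frac{1}{E{\left(F \right)} + 107836} = \frac{1}{\frac{1}{226} + 107836} = \frac{1}{\frac{24370937}{226}} = \frac{226}{24370937}$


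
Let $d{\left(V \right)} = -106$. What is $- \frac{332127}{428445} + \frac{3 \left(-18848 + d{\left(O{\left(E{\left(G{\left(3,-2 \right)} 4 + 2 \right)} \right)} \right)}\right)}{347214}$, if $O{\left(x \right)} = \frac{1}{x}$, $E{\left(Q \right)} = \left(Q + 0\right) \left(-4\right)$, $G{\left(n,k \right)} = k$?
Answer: $- \frac{2586692292}{2754853745} \approx -0.93896$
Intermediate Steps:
$E{\left(Q \right)} = - 4 Q$ ($E{\left(Q \right)} = Q \left(-4\right) = - 4 Q$)
$- \frac{332127}{428445} + \frac{3 \left(-18848 + d{\left(O{\left(E{\left(G{\left(3,-2 \right)} 4 + 2 \right)} \right)} \right)}\right)}{347214} = - \frac{332127}{428445} + \frac{3 \left(-18848 - 106\right)}{347214} = \left(-332127\right) \frac{1}{428445} + 3 \left(-18954\right) \frac{1}{347214} = - \frac{36903}{47605} - \frac{9477}{57869} = - \frac{2586692292}{2754853745}$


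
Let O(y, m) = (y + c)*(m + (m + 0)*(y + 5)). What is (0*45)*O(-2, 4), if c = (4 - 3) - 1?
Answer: 0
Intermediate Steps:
c = 0 (c = 1 - 1 = 0)
O(y, m) = y*(m + m*(5 + y)) (O(y, m) = (y + 0)*(m + (m + 0)*(y + 5)) = y*(m + m*(5 + y)))
(0*45)*O(-2, 4) = (0*45)*(4*(-2)*(6 - 2)) = 0*(4*(-2)*4) = 0*(-32) = 0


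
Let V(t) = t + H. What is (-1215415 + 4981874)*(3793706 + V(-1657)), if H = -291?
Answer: 14281501044922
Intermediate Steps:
V(t) = -291 + t (V(t) = t - 291 = -291 + t)
(-1215415 + 4981874)*(3793706 + V(-1657)) = (-1215415 + 4981874)*(3793706 + (-291 - 1657)) = 3766459*(3793706 - 1948) = 3766459*3791758 = 14281501044922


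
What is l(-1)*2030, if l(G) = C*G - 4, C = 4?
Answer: -16240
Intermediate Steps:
l(G) = -4 + 4*G (l(G) = 4*G - 4 = -4 + 4*G)
l(-1)*2030 = (-4 + 4*(-1))*2030 = (-4 - 4)*2030 = -8*2030 = -16240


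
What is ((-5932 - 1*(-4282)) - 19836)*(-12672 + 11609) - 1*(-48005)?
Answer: 22887623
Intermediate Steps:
((-5932 - 1*(-4282)) - 19836)*(-12672 + 11609) - 1*(-48005) = ((-5932 + 4282) - 19836)*(-1063) + 48005 = (-1650 - 19836)*(-1063) + 48005 = -21486*(-1063) + 48005 = 22839618 + 48005 = 22887623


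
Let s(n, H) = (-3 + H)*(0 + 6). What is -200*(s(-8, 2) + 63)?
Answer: -11400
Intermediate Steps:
s(n, H) = -18 + 6*H (s(n, H) = (-3 + H)*6 = -18 + 6*H)
-200*(s(-8, 2) + 63) = -200*((-18 + 6*2) + 63) = -200*((-18 + 12) + 63) = -200*(-6 + 63) = -200*57 = -11400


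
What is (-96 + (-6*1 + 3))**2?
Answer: 9801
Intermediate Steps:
(-96 + (-6*1 + 3))**2 = (-96 + (-6 + 3))**2 = (-96 - 3)**2 = (-99)**2 = 9801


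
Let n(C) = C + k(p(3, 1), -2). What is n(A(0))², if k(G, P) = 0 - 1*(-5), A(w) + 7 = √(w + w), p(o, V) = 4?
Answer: 4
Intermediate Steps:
A(w) = -7 + √2*√w (A(w) = -7 + √(w + w) = -7 + √(2*w) = -7 + √2*√w)
k(G, P) = 5 (k(G, P) = 0 + 5 = 5)
n(C) = 5 + C (n(C) = C + 5 = 5 + C)
n(A(0))² = (5 + (-7 + √2*√0))² = (5 + (-7 + √2*0))² = (5 + (-7 + 0))² = (5 - 7)² = (-2)² = 4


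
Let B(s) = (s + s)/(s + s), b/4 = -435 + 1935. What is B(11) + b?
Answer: 6001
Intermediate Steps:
b = 6000 (b = 4*(-435 + 1935) = 4*1500 = 6000)
B(s) = 1 (B(s) = (2*s)/((2*s)) = (2*s)*(1/(2*s)) = 1)
B(11) + b = 1 + 6000 = 6001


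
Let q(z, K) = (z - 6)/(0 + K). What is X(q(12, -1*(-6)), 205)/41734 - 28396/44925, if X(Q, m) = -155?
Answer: -1192042039/1874899950 ≈ -0.63579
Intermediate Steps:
q(z, K) = (-6 + z)/K
X(q(12, -1*(-6)), 205)/41734 - 28396/44925 = -155/41734 - 28396/44925 = -1192042039/1874899950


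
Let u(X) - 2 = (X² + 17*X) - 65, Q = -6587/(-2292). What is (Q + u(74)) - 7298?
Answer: -1430497/2292 ≈ -624.13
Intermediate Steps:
Q = 6587/2292 (Q = -6587*(-1/2292) = 6587/2292 ≈ 2.8739)
u(X) = -63 + X² + 17*X (u(X) = 2 + ((X² + 17*X) - 65) = 2 + (-65 + X² + 17*X) = -63 + X² + 17*X)
(Q + u(74)) - 7298 = (6587/2292 + (-63 + 74² + 17*74)) - 7298 = (6587/2292 + (-63 + 5476 + 1258)) - 7298 = (6587/2292 + 6671) - 7298 = 15296519/2292 - 7298 = -1430497/2292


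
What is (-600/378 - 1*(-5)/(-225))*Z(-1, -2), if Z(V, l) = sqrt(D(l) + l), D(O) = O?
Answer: -338*I/105 ≈ -3.219*I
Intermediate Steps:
Z(V, l) = sqrt(2)*sqrt(l) (Z(V, l) = sqrt(l + l) = sqrt(2*l) = sqrt(2)*sqrt(l))
(-600/378 - 1*(-5)/(-225))*Z(-1, -2) = (-600/378 - 1*(-5)/(-225))*(sqrt(2)*sqrt(-2)) = (-600*1/378 + 5*(-1/225))*(sqrt(2)*(I*sqrt(2))) = (-100/63 - 1/45)*(2*I) = -338*I/105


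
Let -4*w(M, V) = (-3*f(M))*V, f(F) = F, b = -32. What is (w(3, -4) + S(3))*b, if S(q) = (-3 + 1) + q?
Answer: 256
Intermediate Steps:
S(q) = -2 + q
w(M, V) = 3*M*V/4 (w(M, V) = -(-3*M)*V/4 = -(-3)*M*V/4 = 3*M*V/4)
(w(3, -4) + S(3))*b = ((3/4)*3*(-4) + (-2 + 3))*(-32) = (-9 + 1)*(-32) = -8*(-32) = 256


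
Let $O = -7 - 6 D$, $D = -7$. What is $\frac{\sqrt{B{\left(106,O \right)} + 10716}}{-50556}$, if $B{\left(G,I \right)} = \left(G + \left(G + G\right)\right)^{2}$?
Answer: $- \frac{\sqrt{6990}}{12639} \approx -0.0066149$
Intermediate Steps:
$O = 35$ ($O = -7 - -42 = -7 + 42 = 35$)
$B{\left(G,I \right)} = 9 G^{2}$ ($B{\left(G,I \right)} = \left(G + 2 G\right)^{2} = \left(3 G\right)^{2} = 9 G^{2}$)
$\frac{\sqrt{B{\left(106,O \right)} + 10716}}{-50556} = \frac{\sqrt{9 \cdot 106^{2} + 10716}}{-50556} = \sqrt{9 \cdot 11236 + 10716} \left(- \frac{1}{50556}\right) = \sqrt{101124 + 10716} \left(- \frac{1}{50556}\right) = \sqrt{111840} \left(- \frac{1}{50556}\right) = 4 \sqrt{6990} \left(- \frac{1}{50556}\right) = - \frac{\sqrt{6990}}{12639}$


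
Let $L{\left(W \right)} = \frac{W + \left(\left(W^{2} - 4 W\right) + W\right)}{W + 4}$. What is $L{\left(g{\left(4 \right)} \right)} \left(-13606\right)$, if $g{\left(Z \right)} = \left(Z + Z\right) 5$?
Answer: $- \frac{5170280}{11} \approx -4.7003 \cdot 10^{5}$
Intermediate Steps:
$g{\left(Z \right)} = 10 Z$ ($g{\left(Z \right)} = 2 Z 5 = 10 Z$)
$L{\left(W \right)} = \frac{W^{2} - 2 W}{4 + W}$ ($L{\left(W \right)} = \frac{W + \left(W^{2} - 3 W\right)}{4 + W} = \frac{W^{2} - 2 W}{4 + W}$)
$L{\left(g{\left(4 \right)} \right)} \left(-13606\right) = \frac{10 \cdot 4 \left(-2 + 10 \cdot 4\right)}{4 + 10 \cdot 4} \left(-13606\right) = \frac{40 \left(-2 + 40\right)}{4 + 40} \left(-13606\right) = 40 \cdot \frac{1}{44} \cdot 38 \left(-13606\right) = \frac{380}{11} \left(-13606\right) = - \frac{5170280}{11}$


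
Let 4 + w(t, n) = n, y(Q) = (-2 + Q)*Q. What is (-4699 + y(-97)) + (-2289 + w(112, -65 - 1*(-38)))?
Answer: 2584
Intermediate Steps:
y(Q) = Q*(-2 + Q)
w(t, n) = -4 + n
(-4699 + y(-97)) + (-2289 + w(112, -65 - 1*(-38))) = (-4699 - 97*(-2 - 97)) + (-2289 + (-4 + (-65 - 1*(-38)))) = (-4699 - 97*(-99)) + (-2289 + (-4 + (-65 + 38))) = (-4699 + 9603) + (-2289 + (-4 - 27)) = 4904 + (-2289 - 31) = 4904 - 2320 = 2584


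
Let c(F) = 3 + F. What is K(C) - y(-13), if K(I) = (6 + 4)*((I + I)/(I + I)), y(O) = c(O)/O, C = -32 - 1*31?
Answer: 120/13 ≈ 9.2308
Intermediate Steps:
C = -63 (C = -32 - 31 = -63)
y(O) = (3 + O)/O
K(I) = 10 (K(I) = 10*((2*I)/((2*I))) = 10*((2*I)*(1/(2*I))) = 10*1 = 10)
K(C) - y(-13) = 10 - (3 - 13)/(-13) = 10 - (-1)*(-10)/13 = 10 - 1*10/13 = 10 - 10/13 = 120/13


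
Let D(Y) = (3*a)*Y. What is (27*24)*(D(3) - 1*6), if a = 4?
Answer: 19440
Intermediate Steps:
D(Y) = 12*Y (D(Y) = (3*4)*Y = 12*Y)
(27*24)*(D(3) - 1*6) = (27*24)*(12*3 - 1*6) = 648*(36 - 6) = 648*30 = 19440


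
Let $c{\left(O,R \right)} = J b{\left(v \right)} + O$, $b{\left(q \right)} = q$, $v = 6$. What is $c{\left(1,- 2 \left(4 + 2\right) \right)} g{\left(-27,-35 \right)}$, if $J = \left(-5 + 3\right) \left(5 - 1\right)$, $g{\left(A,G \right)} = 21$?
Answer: $-987$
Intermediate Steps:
$J = -8$ ($J = \left(-2\right) 4 = -8$)
$c{\left(O,R \right)} = -48 + O$ ($c{\left(O,R \right)} = \left(-8\right) 6 + O = -48 + O$)
$c{\left(1,- 2 \left(4 + 2\right) \right)} g{\left(-27,-35 \right)} = \left(-48 + 1\right) 21 = \left(-47\right) 21 = -987$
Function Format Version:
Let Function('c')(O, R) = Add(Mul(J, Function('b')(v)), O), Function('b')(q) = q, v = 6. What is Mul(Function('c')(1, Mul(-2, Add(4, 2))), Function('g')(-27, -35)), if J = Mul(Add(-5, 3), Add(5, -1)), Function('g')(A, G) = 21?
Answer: -987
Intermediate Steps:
J = -8 (J = Mul(-2, 4) = -8)
Function('c')(O, R) = Add(-48, O) (Function('c')(O, R) = Add(Mul(-8, 6), O) = Add(-48, O))
Mul(Function('c')(1, Mul(-2, Add(4, 2))), Function('g')(-27, -35)) = Mul(Add(-48, 1), 21) = Mul(-47, 21) = -987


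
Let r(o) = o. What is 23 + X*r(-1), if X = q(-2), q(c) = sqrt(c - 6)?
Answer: 23 - 2*I*sqrt(2) ≈ 23.0 - 2.8284*I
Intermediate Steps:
q(c) = sqrt(-6 + c)
X = 2*I*sqrt(2) (X = sqrt(-6 - 2) = sqrt(-8) = 2*I*sqrt(2) ≈ 2.8284*I)
23 + X*r(-1) = 23 + (2*I*sqrt(2))*(-1) = 23 - 2*I*sqrt(2)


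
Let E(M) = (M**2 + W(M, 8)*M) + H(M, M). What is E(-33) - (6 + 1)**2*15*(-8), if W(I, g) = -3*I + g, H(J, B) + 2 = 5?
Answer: 3441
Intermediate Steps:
H(J, B) = 3 (H(J, B) = -2 + 5 = 3)
W(I, g) = g - 3*I
E(M) = 3 + M**2 + M*(8 - 3*M) (E(M) = (M**2 + (8 - 3*M)*M) + 3 = (M**2 + M*(8 - 3*M)) + 3 = 3 + M**2 + M*(8 - 3*M))
E(-33) - (6 + 1)**2*15*(-8) = (3 - 2*(-33)**2 + 8*(-33)) - (6 + 1)**2*15*(-8) = (3 - 2*1089 - 264) - 7**2*15*(-8) = (3 - 2178 - 264) - 49*15*(-8) = -2439 - 735*(-8) = -2439 - 1*(-5880) = -2439 + 5880 = 3441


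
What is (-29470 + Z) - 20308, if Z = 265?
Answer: -49513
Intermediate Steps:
(-29470 + Z) - 20308 = (-29470 + 265) - 20308 = -29205 - 20308 = -49513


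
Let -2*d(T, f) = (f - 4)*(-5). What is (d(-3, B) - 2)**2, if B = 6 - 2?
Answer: 4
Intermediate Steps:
B = 4
d(T, f) = -10 + 5*f/2 (d(T, f) = -(f - 4)*(-5)/2 = -(-4 + f)*(-5)/2 = -(20 - 5*f)/2 = -10 + 5*f/2)
(d(-3, B) - 2)**2 = ((-10 + (5/2)*4) - 2)**2 = ((-10 + 10) - 2)**2 = (0 - 2)**2 = (-2)**2 = 4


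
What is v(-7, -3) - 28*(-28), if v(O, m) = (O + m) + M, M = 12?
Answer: 786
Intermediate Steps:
v(O, m) = 12 + O + m (v(O, m) = (O + m) + 12 = 12 + O + m)
v(-7, -3) - 28*(-28) = (12 - 7 - 3) - 28*(-28) = 2 + 784 = 786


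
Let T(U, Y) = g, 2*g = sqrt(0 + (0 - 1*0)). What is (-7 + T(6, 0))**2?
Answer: 49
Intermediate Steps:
g = 0 (g = sqrt(0 + (0 - 1*0))/2 = sqrt(0 + (0 + 0))/2 = sqrt(0 + 0)/2 = sqrt(0)/2 = (1/2)*0 = 0)
T(U, Y) = 0
(-7 + T(6, 0))**2 = (-7 + 0)**2 = (-7)**2 = 49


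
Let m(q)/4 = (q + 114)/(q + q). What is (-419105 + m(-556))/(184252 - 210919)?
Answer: 19418458/1235571 ≈ 15.716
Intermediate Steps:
m(q) = 2*(114 + q)/q (m(q) = 4*((q + 114)/(q + q)) = 4*((114 + q)/((2*q))) = 4*((114 + q)*(1/(2*q))) = 4*((114 + q)/(2*q)) = 2*(114 + q)/q)
(-419105 + m(-556))/(184252 - 210919) = (-419105 + (2 + 228/(-556)))/(184252 - 210919) = (-419105 + (2 + 228*(-1/556)))/(-26667) = (-419105 + (2 - 57/139))*(-1/26667) = (-419105 + 221/139)*(-1/26667) = -58255374/139*(-1/26667) = 19418458/1235571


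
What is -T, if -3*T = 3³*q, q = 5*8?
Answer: 360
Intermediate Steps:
q = 40
T = -360 (T = -3³*40/3 = -9*40 = -⅓*1080 = -360)
-T = -1*(-360) = 360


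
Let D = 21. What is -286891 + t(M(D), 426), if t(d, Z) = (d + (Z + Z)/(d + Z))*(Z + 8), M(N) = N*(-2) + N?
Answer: -39837419/135 ≈ -2.9509e+5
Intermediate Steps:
M(N) = -N (M(N) = -2*N + N = -N)
t(d, Z) = (8 + Z)*(d + 2*Z/(Z + d)) (t(d, Z) = (d + (2*Z)/(Z + d))*(8 + Z) = (d + 2*Z/(Z + d))*(8 + Z) = (8 + Z)*(d + 2*Z/(Z + d)))
-286891 + t(M(D), 426) = -286891 + (2*426² + 8*(-1*21)² + 16*426 + 426*(-1*21)² - 1*21*426² + 8*426*(-1*21))/(426 - 1*21) = -286891 + (2*181476 + 8*(-21)² + 6816 + 426*(-21)² - 21*181476 + 8*426*(-21))/(426 - 21) = -286891 + (362952 + 8*441 + 6816 + 426*441 - 3810996 - 71568)/405 = -286891 + (362952 + 3528 + 6816 + 187866 - 3810996 - 71568)/405 = -286891 + (1/405)*(-3321402) = -286891 - 1107134/135 = -39837419/135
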